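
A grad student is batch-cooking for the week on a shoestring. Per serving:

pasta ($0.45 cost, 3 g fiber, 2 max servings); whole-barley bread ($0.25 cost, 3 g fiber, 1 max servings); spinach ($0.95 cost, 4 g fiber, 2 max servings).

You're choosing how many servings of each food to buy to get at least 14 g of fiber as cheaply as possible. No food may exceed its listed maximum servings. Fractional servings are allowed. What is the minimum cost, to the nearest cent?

Cost per g of fiber: whole-barley bread $0.0833, pasta $0.1500, spinach $0.2375.
Take 1 serving of whole-barley bread: +3.0 g fiber for $0.25 (total $0.25, still need 11.0 g).
Take 2 servings of pasta: +6.0 g fiber for $0.90 (total $1.15, still need 5.0 g).
Take 1.25 servings of spinach: +5.0 g fiber for $1.19 (total $2.34, still need 0.0 g).
Greedy by cheapest-per-g is optimal for a single linear constraint, so the minimum cost is $2.34.

$2.34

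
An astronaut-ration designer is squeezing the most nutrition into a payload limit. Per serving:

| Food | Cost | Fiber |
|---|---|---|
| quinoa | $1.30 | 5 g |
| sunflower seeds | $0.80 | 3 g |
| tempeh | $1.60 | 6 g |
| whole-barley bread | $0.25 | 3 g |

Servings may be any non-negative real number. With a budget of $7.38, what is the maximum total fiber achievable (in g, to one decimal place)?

88.6 g

Fiber per dollar: whole-barley bread 12, quinoa 3.846, sunflower seeds 3.75, tempeh 3.75.
With no serving limits, spend the whole cost allowance on whole-barley bread: $7.38 / $0.25 × 3 g = 88.6 g.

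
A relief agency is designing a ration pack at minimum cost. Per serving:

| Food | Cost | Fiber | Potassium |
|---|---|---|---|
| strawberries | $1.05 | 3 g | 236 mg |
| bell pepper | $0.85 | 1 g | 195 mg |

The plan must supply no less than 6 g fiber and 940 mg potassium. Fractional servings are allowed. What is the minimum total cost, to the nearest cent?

$4.11

The cheapest plan sits at a corner of the feasible region — with two constraints it uses at most two foods.
strawberries only: max(6/3, 940/236) = 3.983 servings → $4.18.
bell pepper only: max(6/1, 940/195) = 6 servings → $5.10.
strawberries + bell pepper with both tight: 0.659 servings and 4.023 servings → $4.11.
The minimum over all feasible corners is $4.11.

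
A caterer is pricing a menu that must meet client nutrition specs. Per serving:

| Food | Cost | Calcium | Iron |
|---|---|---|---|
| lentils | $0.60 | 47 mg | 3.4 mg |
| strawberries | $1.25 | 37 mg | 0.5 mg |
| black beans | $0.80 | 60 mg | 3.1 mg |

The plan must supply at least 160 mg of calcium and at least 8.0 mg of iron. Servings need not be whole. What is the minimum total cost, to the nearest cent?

With two linear requirements the optimum uses one or two foods; enumerate the corners.
lentils only: max(160/47, 8.0/3.4) = 3.404 servings → $2.04.
strawberries only: max(160/37, 8.0/0.5) = 16 servings → $20.00.
black beans only: max(160/60, 8.0/3.1) = 2.667 servings → $2.13.
lentils + strawberries with both tight: 2.111 servings and 1.642 servings → $3.32.
lentils + black beans: intersection lies outside the first quadrant.
strawberries + black beans with both tight: 0.1889 servings and 2.55 servings → $2.28.
Cheapest feasible corner: $2.04.

$2.04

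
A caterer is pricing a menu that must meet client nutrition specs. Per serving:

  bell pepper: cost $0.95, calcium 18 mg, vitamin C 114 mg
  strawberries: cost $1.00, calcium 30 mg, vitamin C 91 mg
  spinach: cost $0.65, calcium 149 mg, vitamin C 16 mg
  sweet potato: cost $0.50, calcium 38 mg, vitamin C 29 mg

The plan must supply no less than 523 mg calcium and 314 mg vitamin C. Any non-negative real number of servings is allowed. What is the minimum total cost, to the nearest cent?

$4.29

Two binding constraints pin down two serving amounts, so the optimal mix uses at most two foods. The candidates are each food alone (scaled to the tighter of calcium/vitamin C) and each pair with both constraints tight.
bell pepper only: max(523/18, 314/114) = 29.06 servings → $27.60.
strawberries only: max(523/30, 314/91) = 17.43 servings → $17.43.
spinach only: max(523/149, 314/16) = 19.62 servings → $12.76.
sweet potato only: max(523/38, 314/29) = 13.76 servings → $6.88.
bell pepper + strawberries: the both-tight solution has a negative serving — not a feasible corner.
bell pepper + spinach with both tight: 2.301 servings and 3.232 servings → $4.29.
bell pepper + sweet potato with both targets exact would need a negative amount; discard.
strawberries + spinach with both tight: 2.937 servings and 2.919 servings → $4.83.
strawberries + sweet potato: the both-tight solution has a negative serving — not a feasible corner.
spinach + sweet potato with both tight: 0.8713 servings and 10.35 servings → $5.74.
Cheapest feasible corner: $4.29.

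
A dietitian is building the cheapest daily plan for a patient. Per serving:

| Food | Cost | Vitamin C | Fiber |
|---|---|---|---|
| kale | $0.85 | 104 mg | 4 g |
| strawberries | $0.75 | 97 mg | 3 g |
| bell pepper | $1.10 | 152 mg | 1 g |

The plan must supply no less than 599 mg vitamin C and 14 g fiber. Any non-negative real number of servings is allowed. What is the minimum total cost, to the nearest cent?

kale only: max(599/104, 14/4) = 5.76 servings → $4.90.
strawberries only: max(599/97, 14/3) = 6.175 servings → $4.63.
bell pepper only: max(599/152, 14/1) = 14 servings → $15.40.
kale + strawberries: intersection lies outside the first quadrant.
kale + bell pepper with both tight: 3.034 servings and 1.865 servings → $4.63.
strawberries + bell pepper with both tight: 4.259 servings and 1.223 servings → $4.54.
Cheapest feasible corner: $4.54.

$4.54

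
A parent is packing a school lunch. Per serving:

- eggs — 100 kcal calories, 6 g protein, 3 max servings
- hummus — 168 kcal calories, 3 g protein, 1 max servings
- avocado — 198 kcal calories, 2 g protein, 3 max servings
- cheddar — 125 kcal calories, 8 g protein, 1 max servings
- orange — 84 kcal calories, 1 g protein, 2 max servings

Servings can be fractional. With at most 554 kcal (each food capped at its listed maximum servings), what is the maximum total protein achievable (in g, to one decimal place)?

28.3 g

Protein per kcal: cheddar 0.064, eggs 0.06, hummus 0.01786, orange 0.0119, avocado 0.0101.
Take 1 serving of cheddar: uses 125 kcal, +8.0 g protein (running total 8.0 g).
Take 3 servings of eggs: uses 300 kcal, +18.0 g protein (running total 26.0 g).
Take 0.7679 servings of hummus: uses 129 kcal, +2.3 g protein (running total 28.3 g).
Filling greedily by protein-per-kcal is optimal for one linear limit, giving 28.3 g.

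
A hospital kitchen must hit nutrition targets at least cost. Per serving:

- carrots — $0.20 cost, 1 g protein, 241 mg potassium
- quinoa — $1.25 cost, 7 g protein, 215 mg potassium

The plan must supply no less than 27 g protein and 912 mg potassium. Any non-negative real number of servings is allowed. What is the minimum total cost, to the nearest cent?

At the optimum either one food covers both requirements or two foods hit both targets exactly; no other combination can be cheaper.
carrots only: max(27/1, 912/241) = 27 servings → $5.40.
quinoa only: max(27/7, 912/215) = 4.242 servings → $5.30.
carrots + quinoa with both tight: 0.3933 servings and 3.801 servings → $4.83.
So the least-cost plan costs $4.83.

$4.83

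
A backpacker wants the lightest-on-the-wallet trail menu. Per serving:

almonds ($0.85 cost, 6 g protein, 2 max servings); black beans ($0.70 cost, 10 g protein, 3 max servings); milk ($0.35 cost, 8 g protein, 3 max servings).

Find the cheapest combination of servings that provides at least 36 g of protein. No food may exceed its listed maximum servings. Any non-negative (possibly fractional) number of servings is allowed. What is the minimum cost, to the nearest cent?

Cost per g of protein: milk $0.0437, black beans $0.0700, almonds $0.1417.
Take 3 servings of milk: +24.0 g protein for $1.05 (total $1.05, still need 12.0 g).
Take 1.2 servings of black beans: +12.0 g protein for $0.84 (total $1.89, still need 0.0 g).
Filling from the cheapest source first is optimal under one linear minimum: $1.89.

$1.89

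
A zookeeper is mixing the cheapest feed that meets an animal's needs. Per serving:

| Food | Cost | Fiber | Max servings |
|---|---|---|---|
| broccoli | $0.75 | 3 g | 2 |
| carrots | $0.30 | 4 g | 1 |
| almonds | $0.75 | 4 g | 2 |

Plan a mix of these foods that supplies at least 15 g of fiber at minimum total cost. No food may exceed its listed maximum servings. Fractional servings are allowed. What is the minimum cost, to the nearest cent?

Cost per g of fiber: carrots $0.0750, almonds $0.1875, broccoli $0.2500.
Take 1 serving of carrots: +4.0 g fiber for $0.30 (total $0.30, still need 11.0 g).
Take 2 servings of almonds: +8.0 g fiber for $1.50 (total $1.80, still need 3.0 g).
Take 1 serving of broccoli: +3.0 g fiber for $0.75 (total $2.55, still need 0.0 g).
Greedy by cheapest-per-g is optimal for a single linear constraint, so the minimum cost is $2.55.

$2.55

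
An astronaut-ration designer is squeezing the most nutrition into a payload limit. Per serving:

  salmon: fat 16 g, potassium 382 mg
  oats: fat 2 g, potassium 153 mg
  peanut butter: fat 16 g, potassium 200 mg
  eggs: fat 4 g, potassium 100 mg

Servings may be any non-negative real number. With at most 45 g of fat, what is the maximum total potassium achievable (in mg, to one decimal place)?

3442.5 mg

Potassium per g fat: oats 76.5, eggs 25, salmon 23.88, peanut butter 12.5.
With no serving limits, spend the whole fat allowance on oats: 45 g / 2 g × 153 mg = 3442.5 mg.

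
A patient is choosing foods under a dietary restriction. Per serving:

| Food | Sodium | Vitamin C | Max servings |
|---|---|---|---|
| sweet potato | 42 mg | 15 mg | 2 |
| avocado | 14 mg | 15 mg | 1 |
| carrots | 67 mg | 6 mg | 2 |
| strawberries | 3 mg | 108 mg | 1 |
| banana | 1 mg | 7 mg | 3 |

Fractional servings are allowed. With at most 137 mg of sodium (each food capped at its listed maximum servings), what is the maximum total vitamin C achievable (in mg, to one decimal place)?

Vitamin C per mg sodium: strawberries 36, banana 7, avocado 1.071, sweet potato 0.3571, carrots 0.08955.
Take 1 serving of strawberries: uses 3 mg sodium, +108.0 mg vitamin C (running total 108.0 mg).
Take 3 servings of banana: uses 3 mg sodium, +21.0 mg vitamin C (running total 129.0 mg).
Take 1 serving of avocado: uses 14 mg sodium, +15.0 mg vitamin C (running total 144.0 mg).
Take 2 servings of sweet potato: uses 84 mg sodium, +30.0 mg vitamin C (running total 174.0 mg).
Take 0.4925 servings of carrots: uses 33 mg sodium, +3.0 mg vitamin C (running total 177.0 mg).
Filling greedily by vitamin C-per-mg sodium is optimal for one linear limit, giving 177.0 mg.

177.0 mg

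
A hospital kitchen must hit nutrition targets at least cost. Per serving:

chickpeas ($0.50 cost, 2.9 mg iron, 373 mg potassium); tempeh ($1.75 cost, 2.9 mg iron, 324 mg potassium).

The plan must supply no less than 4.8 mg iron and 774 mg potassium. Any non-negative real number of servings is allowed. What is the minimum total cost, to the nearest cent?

Check every corner: each single food scaled to meet both minima, and each pair solved so both constraints bind.
chickpeas only: max(4.8/2.9, 774/373) = 2.075 servings → $1.04.
tempeh only: max(4.8/2.9, 774/324) = 2.389 servings → $4.18.
chickpeas + tempeh with both targets exact would need a negative amount; discard.
Cheapest feasible corner: $1.04.

$1.04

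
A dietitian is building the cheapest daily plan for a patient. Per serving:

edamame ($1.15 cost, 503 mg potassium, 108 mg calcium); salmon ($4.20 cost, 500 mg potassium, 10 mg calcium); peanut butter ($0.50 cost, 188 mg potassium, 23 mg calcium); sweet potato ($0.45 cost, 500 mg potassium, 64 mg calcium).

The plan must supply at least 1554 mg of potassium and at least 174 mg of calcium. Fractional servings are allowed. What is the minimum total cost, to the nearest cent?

This is a tiny linear program; its minimum lies at a vertex of the feasible set. List the vertices and price them.
edamame only: max(1554/503, 174/108) = 3.089 servings → $3.55.
salmon only: max(1554/500, 174/10) = 17.4 servings → $73.08.
peanut butter only: max(1554/188, 174/23) = 8.266 servings → $4.13.
sweet potato only: max(1554/500, 174/64) = 3.108 servings → $1.40.
edamame + salmon with both tight: 1.459 servings and 1.64 servings → $8.57.
edamame + peanut butter: the both-tight solution has a negative serving — not a feasible corner.
edamame + sweet potato with both targets exact would need a negative amount; discard.
salmon + peanut butter with both tight: 0.315 servings and 7.428 servings → $5.04.
salmon + sweet potato with both tight: 0.4613 servings and 2.647 servings → $3.13.
peanut butter + sweet potato with both targets exact would need a negative amount; discard.
So the least-cost plan costs $1.40.

$1.40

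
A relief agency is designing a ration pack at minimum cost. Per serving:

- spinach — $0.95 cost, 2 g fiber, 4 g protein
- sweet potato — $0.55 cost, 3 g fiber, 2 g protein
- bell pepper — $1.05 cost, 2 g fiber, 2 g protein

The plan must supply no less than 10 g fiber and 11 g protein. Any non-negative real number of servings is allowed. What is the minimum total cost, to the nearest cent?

This is a tiny linear program; its minimum lies at a vertex of the feasible set. List the vertices and price them.
spinach only: max(10/2, 11/4) = 5 servings → $4.75.
sweet potato only: max(10/3, 11/2) = 5.5 servings → $3.02.
bell pepper only: max(10/2, 11/2) = 5.5 servings → $5.78.
spinach + sweet potato with both tight: 1.625 servings and 2.25 servings → $2.78.
spinach + bell pepper with both tight: 0.5 servings and 4.5 servings → $5.20.
sweet potato + bell pepper with both targets exact would need a negative amount; discard.
So the least-cost plan costs $2.78.

$2.78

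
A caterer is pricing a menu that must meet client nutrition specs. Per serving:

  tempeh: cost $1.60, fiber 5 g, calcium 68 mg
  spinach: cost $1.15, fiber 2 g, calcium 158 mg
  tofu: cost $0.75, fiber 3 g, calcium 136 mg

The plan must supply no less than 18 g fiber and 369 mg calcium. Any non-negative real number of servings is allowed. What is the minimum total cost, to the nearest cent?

Two binding constraints pin down two serving amounts, so the optimal mix uses at most two foods. The candidates are each food alone (scaled to the tighter of fiber/calcium) and each pair with both constraints tight.
tempeh only: max(18/5, 369/68) = 5.426 servings → $8.68.
spinach only: max(18/2, 369/158) = 9 servings → $10.35.
tofu only: max(18/3, 369/136) = 6 servings → $4.50.
tempeh + spinach with both tight: 3.22 servings and 0.9495 servings → $6.24.
tempeh + tofu with both tight: 2.817 servings and 1.305 servings → $5.49.
spinach + tofu: the both-tight solution has a negative serving — not a feasible corner.
Cheapest feasible corner: $4.50.

$4.50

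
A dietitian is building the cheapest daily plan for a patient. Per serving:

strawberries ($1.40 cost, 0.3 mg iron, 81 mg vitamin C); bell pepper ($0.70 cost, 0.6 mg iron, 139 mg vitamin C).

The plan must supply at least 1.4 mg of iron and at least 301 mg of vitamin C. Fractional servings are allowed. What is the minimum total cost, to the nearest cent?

With two linear requirements the optimum uses one or two foods; enumerate the corners.
strawberries only: max(1.4/0.3, 301/81) = 4.667 servings → $6.53.
bell pepper only: max(1.4/0.6, 301/139) = 2.333 servings → $1.63.
strawberries + bell pepper with both targets exact would need a negative amount; discard.
The minimum over all feasible corners is $1.63.

$1.63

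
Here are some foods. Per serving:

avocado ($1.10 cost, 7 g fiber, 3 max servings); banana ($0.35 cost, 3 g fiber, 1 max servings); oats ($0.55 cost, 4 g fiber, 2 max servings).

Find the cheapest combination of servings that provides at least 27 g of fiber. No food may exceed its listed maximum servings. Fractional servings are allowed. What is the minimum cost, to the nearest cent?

Cost per g of fiber: banana $0.1167, oats $0.1375, avocado $0.1571.
Take 1 serving of banana: +3.0 g fiber for $0.35 (total $0.35, still need 24.0 g).
Take 2 servings of oats: +8.0 g fiber for $1.10 (total $1.45, still need 16.0 g).
Take 2.286 servings of avocado: +16.0 g fiber for $2.51 (total $3.96, still need 0.0 g).
Greedy by cheapest-per-g is optimal for a single linear constraint, so the minimum cost is $3.96.

$3.96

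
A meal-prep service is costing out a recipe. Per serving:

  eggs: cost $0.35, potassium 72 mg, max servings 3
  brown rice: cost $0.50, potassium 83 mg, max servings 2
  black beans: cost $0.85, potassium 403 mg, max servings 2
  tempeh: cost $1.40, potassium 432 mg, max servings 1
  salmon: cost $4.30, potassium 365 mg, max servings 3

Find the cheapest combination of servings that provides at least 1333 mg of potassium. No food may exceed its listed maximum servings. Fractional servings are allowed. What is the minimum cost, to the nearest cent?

Cost per mg of potassium: black beans $0.0021, tempeh $0.0032, eggs $0.0049, brown rice $0.0060, salmon $0.0118.
Take 2 servings of black beans: +806.0 mg potassium for $1.70 (total $1.70, still need 527.0 mg).
Take 1 serving of tempeh: +432.0 mg potassium for $1.40 (total $3.10, still need 95.0 mg).
Take 1.319 servings of eggs: +95.0 mg potassium for $0.46 (total $3.56, still need 0.0 mg).
Greedy by cheapest-per-mg is optimal for a single linear constraint, so the minimum cost is $3.56.

$3.56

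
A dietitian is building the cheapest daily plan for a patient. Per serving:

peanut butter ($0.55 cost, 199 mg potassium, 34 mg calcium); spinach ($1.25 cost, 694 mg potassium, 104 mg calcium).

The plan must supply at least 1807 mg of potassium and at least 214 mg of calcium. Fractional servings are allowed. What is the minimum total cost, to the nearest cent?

With two linear requirements the optimum uses one or two foods; enumerate the corners.
peanut butter only: max(1807/199, 214/34) = 9.08 servings → $4.99.
spinach only: max(1807/694, 214/104) = 2.604 servings → $3.25.
peanut butter + spinach: intersection lies outside the first quadrant.
So the least-cost plan costs $3.25.

$3.25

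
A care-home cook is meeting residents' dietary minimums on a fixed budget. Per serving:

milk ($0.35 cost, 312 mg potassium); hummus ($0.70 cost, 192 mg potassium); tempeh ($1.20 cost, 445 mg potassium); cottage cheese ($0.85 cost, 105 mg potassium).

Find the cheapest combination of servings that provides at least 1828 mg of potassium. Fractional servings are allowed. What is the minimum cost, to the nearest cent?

Cost per mg of potassium: milk $0.0011, tempeh $0.0027, hummus $0.0036, cottage cheese $0.0081.
With no serving limits, use only milk: 1828 mg / 312 mg = 5.859 servings × $0.35 = $2.05.

$2.05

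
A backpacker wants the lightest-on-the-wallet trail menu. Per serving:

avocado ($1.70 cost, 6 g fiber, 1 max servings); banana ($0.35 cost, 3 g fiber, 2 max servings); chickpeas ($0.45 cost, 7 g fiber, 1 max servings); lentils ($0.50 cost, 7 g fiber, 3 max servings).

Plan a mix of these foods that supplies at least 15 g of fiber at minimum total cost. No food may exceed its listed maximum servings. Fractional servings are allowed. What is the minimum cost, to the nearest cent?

Cost per g of fiber: chickpeas $0.0643, lentils $0.0714, banana $0.1167, avocado $0.2833.
Take 1 serving of chickpeas: +7.0 g fiber for $0.45 (total $0.45, still need 8.0 g).
Take 1.143 servings of lentils: +8.0 g fiber for $0.57 (total $1.02, still need 0.0 g).
Greedy by cheapest-per-g is optimal for a single linear constraint, so the minimum cost is $1.02.

$1.02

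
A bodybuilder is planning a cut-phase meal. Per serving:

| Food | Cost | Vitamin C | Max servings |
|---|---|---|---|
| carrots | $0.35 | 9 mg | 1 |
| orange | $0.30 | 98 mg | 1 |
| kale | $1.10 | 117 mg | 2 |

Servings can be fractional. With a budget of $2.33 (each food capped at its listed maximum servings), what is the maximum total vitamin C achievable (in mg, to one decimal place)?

Vitamin C per dollar: orange 326.7, kale 106.4, carrots 25.71.
Take 1 serving of orange: spends $0.30, +98.0 mg vitamin C (running total 98.0 mg).
Take 1.845 servings of kale: spends $2.03, +215.9 mg vitamin C (running total 313.9 mg).
Filling greedily by vitamin C-per-dollar is optimal for one linear limit, giving 313.9 mg.

313.9 mg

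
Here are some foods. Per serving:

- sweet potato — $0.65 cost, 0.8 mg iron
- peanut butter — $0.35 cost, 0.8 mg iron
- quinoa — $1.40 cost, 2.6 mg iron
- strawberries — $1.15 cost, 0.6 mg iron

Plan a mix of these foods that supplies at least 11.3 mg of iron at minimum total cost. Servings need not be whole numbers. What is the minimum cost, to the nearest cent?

$4.94

Cost per mg of iron: peanut butter $0.4375, quinoa $0.5385, sweet potato $0.8125, strawberries $1.9167.
With no serving limits, use only peanut butter: 11.3 mg / 0.8 mg = 14.12 servings × $0.35 = $4.94.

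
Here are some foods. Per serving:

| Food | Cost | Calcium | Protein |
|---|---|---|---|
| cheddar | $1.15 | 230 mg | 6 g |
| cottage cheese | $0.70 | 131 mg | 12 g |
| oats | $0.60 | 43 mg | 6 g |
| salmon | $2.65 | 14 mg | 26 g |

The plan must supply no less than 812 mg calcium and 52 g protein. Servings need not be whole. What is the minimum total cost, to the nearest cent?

$4.22

cheddar only: max(812/230, 52/6) = 8.667 servings → $9.97.
cottage cheese only: max(812/131, 52/12) = 6.198 servings → $4.34.
oats only: max(812/43, 52/6) = 18.88 servings → $11.33.
salmon only: max(812/14, 52/26) = 58 servings → $153.70.
cheddar + cottage cheese with both tight: 1.485 servings and 3.591 servings → $4.22.
cheddar + oats with both tight: 2.349 servings and 6.317 servings → $6.49.
cheddar + salmon with both tight: 3.457 servings and 1.202 servings → $7.16.
cottage cheese + oats: the both-tight solution has a negative serving — not a feasible corner.
cottage cheese + salmon with both targets exact would need a negative amount; discard.
oats + salmon: the both-tight solution has a negative serving — not a feasible corner.
Cheapest feasible corner: $4.22.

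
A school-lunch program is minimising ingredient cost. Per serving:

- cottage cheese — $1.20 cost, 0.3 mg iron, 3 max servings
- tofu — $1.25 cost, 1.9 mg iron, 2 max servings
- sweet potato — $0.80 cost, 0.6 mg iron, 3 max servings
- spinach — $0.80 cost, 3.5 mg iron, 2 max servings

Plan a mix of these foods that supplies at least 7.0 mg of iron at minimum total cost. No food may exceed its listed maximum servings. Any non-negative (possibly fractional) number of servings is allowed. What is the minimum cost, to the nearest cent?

$1.60

Cost per mg of iron: spinach $0.2286, tofu $0.6579, sweet potato $1.3333, cottage cheese $4.0000.
Take 2 servings of spinach: +7.0 mg iron for $1.60 (total $1.60, still need 0.0 mg).
Filling from the cheapest source first is optimal under one linear minimum: $1.60.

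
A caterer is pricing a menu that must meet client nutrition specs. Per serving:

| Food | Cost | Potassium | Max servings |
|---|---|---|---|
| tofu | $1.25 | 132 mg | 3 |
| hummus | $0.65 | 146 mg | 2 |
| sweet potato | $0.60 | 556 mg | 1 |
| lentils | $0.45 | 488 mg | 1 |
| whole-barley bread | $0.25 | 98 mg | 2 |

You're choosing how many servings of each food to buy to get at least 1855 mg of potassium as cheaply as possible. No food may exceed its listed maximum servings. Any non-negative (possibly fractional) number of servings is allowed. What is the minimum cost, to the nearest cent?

$5.91

Cost per mg of potassium: lentils $0.0009, sweet potato $0.0011, whole-barley bread $0.0026, hummus $0.0045, tofu $0.0095.
Take 1 serving of lentils: +488.0 mg potassium for $0.45 (total $0.45, still need 1367.0 mg).
Take 1 serving of sweet potato: +556.0 mg potassium for $0.60 (total $1.05, still need 811.0 mg).
Take 2 servings of whole-barley bread: +196.0 mg potassium for $0.50 (total $1.55, still need 615.0 mg).
Take 2 servings of hummus: +292.0 mg potassium for $1.30 (total $2.85, still need 323.0 mg).
Take 2.447 servings of tofu: +323.0 mg potassium for $3.06 (total $5.91, still need 0.0 mg).
Greedy by cheapest-per-mg is optimal for a single linear constraint, so the minimum cost is $5.91.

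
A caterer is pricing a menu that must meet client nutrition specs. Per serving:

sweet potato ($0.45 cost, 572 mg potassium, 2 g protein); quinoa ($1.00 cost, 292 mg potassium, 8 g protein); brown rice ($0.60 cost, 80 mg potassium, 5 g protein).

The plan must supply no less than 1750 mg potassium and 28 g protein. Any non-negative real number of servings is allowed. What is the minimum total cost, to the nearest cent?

Check every corner: each single food scaled to meet both minima, and each pair solved so both constraints bind.
sweet potato only: max(1750/572, 28/2) = 14 servings → $6.30.
quinoa only: max(1750/292, 28/8) = 5.993 servings → $5.99.
brown rice only: max(1750/80, 28/5) = 21.88 servings → $13.12.
sweet potato + quinoa with both tight: 1.459 servings and 3.135 servings → $3.79.
sweet potato + brown rice with both tight: 2.411 servings and 4.636 servings → $3.87.
quinoa + brown rice: intersection lies outside the first quadrant.
So the least-cost plan costs $3.79.

$3.79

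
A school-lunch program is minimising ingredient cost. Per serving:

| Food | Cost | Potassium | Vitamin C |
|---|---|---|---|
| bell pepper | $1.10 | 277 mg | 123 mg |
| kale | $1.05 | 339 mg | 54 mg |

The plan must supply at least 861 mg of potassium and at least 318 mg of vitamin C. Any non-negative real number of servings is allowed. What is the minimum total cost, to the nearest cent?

An LP optimum is at a vertex; with two nutrient constraints at most two foods are used. Check each candidate.
bell pepper only: max(861/277, 318/123) = 3.108 servings → $3.42.
kale only: max(861/339, 318/54) = 5.889 servings → $6.18.
bell pepper + kale with both tight: 2.293 servings and 0.6663 servings → $3.22.
The minimum over all feasible corners is $3.22.

$3.22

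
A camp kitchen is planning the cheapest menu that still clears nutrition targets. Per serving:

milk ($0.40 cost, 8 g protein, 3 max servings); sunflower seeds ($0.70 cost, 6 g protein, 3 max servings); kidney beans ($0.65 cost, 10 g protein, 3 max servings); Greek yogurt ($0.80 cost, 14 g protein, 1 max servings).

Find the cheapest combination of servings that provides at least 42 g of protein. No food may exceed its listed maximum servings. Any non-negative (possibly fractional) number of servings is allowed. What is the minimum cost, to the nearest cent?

$2.26

Cost per g of protein: milk $0.0500, Greek yogurt $0.0571, kidney beans $0.0650, sunflower seeds $0.1167.
Take 3 servings of milk: +24.0 g protein for $1.20 (total $1.20, still need 18.0 g).
Take 1 serving of Greek yogurt: +14.0 g protein for $0.80 (total $2.00, still need 4.0 g).
Take 0.4 servings of kidney beans: +4.0 g protein for $0.26 (total $2.26, still need 0.0 g).
Filling from the cheapest source first is optimal under one linear minimum: $2.26.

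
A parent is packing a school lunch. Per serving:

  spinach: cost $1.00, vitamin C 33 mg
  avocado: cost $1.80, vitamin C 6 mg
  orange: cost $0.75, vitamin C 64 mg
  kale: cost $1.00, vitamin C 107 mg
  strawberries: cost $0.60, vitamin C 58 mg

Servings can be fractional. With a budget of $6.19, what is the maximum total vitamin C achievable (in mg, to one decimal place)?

662.3 mg

Vitamin C per dollar: kale 107, strawberries 96.67, orange 85.33, spinach 33, avocado 3.333.
With no serving limits, spend the whole cost allowance on kale: $6.19 / $1.00 × 107 mg = 662.3 mg.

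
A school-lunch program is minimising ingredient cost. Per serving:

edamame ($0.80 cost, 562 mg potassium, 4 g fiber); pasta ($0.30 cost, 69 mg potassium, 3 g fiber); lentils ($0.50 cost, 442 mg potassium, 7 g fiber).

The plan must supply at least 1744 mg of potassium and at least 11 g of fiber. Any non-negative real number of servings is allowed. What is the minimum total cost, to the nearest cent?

$1.97

At the optimum either one food covers both requirements or two foods hit both targets exactly; no other combination can be cheaper.
edamame only: max(1744/562, 11/4) = 3.103 servings → $2.48.
pasta only: max(1744/69, 11/3) = 25.28 servings → $7.58.
lentils only: max(1744/442, 11/7) = 3.946 servings → $1.97.
edamame + pasta: intersection lies outside the first quadrant.
edamame + lentils: the both-tight solution has a negative serving — not a feasible corner.
pasta + lentils with both targets exact would need a negative amount; discard.
The minimum over all feasible corners is $1.97.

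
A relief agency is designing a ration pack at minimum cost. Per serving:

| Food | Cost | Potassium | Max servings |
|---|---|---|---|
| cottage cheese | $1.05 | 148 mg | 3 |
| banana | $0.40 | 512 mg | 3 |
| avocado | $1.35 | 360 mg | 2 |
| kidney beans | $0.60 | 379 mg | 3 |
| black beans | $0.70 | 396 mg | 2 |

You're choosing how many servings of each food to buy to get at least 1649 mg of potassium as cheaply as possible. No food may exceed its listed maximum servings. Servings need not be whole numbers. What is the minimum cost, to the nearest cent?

$1.38

Cost per mg of potassium: banana $0.0008, kidney beans $0.0016, black beans $0.0018, avocado $0.0037, cottage cheese $0.0071.
Take 3 servings of banana: +1536.0 mg potassium for $1.20 (total $1.20, still need 113.0 mg).
Take 0.2982 servings of kidney beans: +113.0 mg potassium for $0.18 (total $1.38, still need 0.0 mg).
Greedy by cheapest-per-mg is optimal for a single linear constraint, so the minimum cost is $1.38.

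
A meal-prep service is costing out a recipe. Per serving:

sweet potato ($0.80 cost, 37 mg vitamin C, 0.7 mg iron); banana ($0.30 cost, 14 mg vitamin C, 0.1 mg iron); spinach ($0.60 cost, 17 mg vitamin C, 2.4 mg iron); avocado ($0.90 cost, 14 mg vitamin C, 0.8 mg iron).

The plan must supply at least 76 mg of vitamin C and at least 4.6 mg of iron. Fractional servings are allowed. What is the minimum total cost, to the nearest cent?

$2.00

This is a tiny linear program; its minimum lies at a vertex of the feasible set. List the vertices and price them.
sweet potato only: max(76/37, 4.6/0.7) = 6.571 servings → $5.26.
banana only: max(76/14, 4.6/0.1) = 46 servings → $13.80.
spinach only: max(76/17, 4.6/2.4) = 4.471 servings → $2.68.
avocado only: max(76/14, 4.6/0.8) = 5.75 servings → $5.17.
sweet potato + banana with both targets exact would need a negative amount; discard.
sweet potato + spinach with both tight: 1.355 servings and 1.521 servings → $2.00.
sweet potato + avocado: the both-tight solution has a negative serving — not a feasible corner.
banana + spinach with both tight: 3.266 servings and 1.781 servings → $2.05.
banana + avocado: the both-tight solution has a negative serving — not a feasible corner.
spinach + avocado with both tight: 0.18 servings and 5.21 servings → $4.80.
So the least-cost plan costs $2.00.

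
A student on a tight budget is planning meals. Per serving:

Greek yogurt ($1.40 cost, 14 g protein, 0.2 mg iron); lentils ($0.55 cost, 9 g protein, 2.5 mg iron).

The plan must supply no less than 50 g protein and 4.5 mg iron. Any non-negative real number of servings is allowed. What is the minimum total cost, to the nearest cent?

This is a tiny linear program; its minimum lies at a vertex of the feasible set. List the vertices and price them.
Greek yogurt only: max(50/14, 4.5/0.2) = 22.5 servings → $31.50.
lentils only: max(50/9, 4.5/2.5) = 5.556 servings → $3.06.
Greek yogurt + lentils with both tight: 2.545 servings and 1.596 servings → $4.44.
Cheapest feasible corner: $3.06.

$3.06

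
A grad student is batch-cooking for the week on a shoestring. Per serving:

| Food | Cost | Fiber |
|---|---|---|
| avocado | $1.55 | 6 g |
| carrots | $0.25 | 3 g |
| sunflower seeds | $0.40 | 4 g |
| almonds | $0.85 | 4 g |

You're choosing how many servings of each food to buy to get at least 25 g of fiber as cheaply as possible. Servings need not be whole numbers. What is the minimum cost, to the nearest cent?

$2.08

Cost per g of fiber: carrots $0.0833, sunflower seeds $0.1000, almonds $0.2125, avocado $0.2583.
With no serving limits, use only carrots: 25 g / 3 g = 8.333 servings × $0.25 = $2.08.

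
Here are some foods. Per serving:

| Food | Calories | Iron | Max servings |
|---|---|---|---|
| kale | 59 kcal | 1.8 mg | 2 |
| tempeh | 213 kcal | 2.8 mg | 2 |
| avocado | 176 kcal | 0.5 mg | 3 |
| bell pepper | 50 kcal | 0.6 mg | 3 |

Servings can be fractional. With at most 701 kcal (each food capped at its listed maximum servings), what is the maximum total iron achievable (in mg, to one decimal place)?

Iron per kcal: kale 0.03051, tempeh 0.01315, bell pepper 0.012, avocado 0.002841.
Take 2 servings of kale: uses 118 kcal, +3.6 mg iron (running total 3.6 mg).
Take 2 servings of tempeh: uses 426 kcal, +5.6 mg iron (running total 9.2 mg).
Take 3 servings of bell pepper: uses 150 kcal, +1.8 mg iron (running total 11.0 mg).
Take 0.03977 servings of avocado: uses 7 kcal, +0.0 mg iron (running total 11.0 mg).
Filling greedily by iron-per-kcal is optimal for one linear limit, giving 11.0 mg.

11.0 mg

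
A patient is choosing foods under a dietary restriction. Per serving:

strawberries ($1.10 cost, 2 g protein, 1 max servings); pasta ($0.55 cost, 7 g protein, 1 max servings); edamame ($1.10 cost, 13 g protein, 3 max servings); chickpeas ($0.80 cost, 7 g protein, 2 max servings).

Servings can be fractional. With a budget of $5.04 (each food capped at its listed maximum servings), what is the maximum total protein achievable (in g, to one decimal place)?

56.4 g

Protein per dollar: pasta 12.73, edamame 11.82, chickpeas 8.75, strawberries 1.818.
Take 1 serving of pasta: spends $0.55, +7.0 g protein (running total 7.0 g).
Take 3 servings of edamame: spends $3.30, +39.0 g protein (running total 46.0 g).
Take 1.488 servings of chickpeas: spends $1.19, +10.4 g protein (running total 56.4 g).
Greedy by best ratio exhausts the cost allowance optimally: 56.4 g.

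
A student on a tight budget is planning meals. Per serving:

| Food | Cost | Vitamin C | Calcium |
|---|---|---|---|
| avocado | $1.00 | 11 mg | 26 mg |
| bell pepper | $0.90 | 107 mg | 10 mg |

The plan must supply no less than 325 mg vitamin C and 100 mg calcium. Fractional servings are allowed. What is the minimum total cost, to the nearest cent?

The cheapest plan sits at a corner of the feasible region — with two constraints it uses at most two foods.
avocado only: max(325/11, 100/26) = 29.55 servings → $29.55.
bell pepper only: max(325/107, 100/10) = 10 servings → $9.00.
avocado + bell pepper with both tight: 2.788 servings and 2.751 servings → $5.26.
The minimum over all feasible corners is $5.26.

$5.26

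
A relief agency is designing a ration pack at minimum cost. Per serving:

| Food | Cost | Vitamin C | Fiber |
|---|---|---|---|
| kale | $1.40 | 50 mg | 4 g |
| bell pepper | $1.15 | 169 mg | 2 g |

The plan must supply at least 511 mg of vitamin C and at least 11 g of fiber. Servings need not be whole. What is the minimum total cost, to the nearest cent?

$5.02

kale only: max(511/50, 11/4) = 10.22 servings → $14.31.
bell pepper only: max(511/169, 11/2) = 5.5 servings → $6.33.
kale + bell pepper with both tight: 1.453 servings and 2.594 servings → $5.02.
Cheapest feasible corner: $5.02.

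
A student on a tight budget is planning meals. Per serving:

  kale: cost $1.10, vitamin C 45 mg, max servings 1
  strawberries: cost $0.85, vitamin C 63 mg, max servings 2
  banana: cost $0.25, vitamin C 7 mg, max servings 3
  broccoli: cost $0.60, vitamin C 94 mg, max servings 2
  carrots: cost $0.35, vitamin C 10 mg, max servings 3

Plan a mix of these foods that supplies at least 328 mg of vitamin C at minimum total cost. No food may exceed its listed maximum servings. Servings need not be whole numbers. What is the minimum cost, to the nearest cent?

$3.24

Cost per mg of vitamin C: broccoli $0.0064, strawberries $0.0135, kale $0.0244, carrots $0.0350, banana $0.0357.
Take 2 servings of broccoli: +188.0 mg vitamin C for $1.20 (total $1.20, still need 140.0 mg).
Take 2 servings of strawberries: +126.0 mg vitamin C for $1.70 (total $2.90, still need 14.0 mg).
Take 0.3111 servings of kale: +14.0 mg vitamin C for $0.34 (total $3.24, still need 0.0 mg).
Greedy by cheapest-per-mg is optimal for a single linear constraint, so the minimum cost is $3.24.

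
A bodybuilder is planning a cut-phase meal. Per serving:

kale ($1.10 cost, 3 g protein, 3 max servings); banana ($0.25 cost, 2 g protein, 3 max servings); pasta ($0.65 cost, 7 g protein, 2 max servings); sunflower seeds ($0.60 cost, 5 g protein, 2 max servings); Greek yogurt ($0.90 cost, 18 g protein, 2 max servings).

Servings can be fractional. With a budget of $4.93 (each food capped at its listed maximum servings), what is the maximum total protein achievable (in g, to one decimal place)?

Protein per dollar: Greek yogurt 20, pasta 10.77, sunflower seeds 8.333, banana 8, kale 2.727.
Take 2 servings of Greek yogurt: spends $1.80, +36.0 g protein (running total 36.0 g).
Take 2 servings of pasta: spends $1.30, +14.0 g protein (running total 50.0 g).
Take 2 servings of sunflower seeds: spends $1.20, +10.0 g protein (running total 60.0 g).
Take 2.52 servings of banana: spends $0.63, +5.0 g protein (running total 65.0 g).
Filling greedily by protein-per-dollar is optimal for one linear limit, giving 65.0 g.

65.0 g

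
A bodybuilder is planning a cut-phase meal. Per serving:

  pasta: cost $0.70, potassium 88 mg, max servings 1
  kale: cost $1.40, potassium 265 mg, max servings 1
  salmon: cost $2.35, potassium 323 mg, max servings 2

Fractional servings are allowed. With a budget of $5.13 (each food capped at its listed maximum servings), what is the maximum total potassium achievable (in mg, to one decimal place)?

Potassium per dollar: kale 189.3, salmon 137.4, pasta 125.7.
Take 1 serving of kale: spends $1.40, +265.0 mg potassium (running total 265.0 mg).
Take 1.587 servings of salmon: spends $3.73, +512.7 mg potassium (running total 777.7 mg).
Greedy by best ratio exhausts the cost allowance optimally: 777.7 mg.

777.7 mg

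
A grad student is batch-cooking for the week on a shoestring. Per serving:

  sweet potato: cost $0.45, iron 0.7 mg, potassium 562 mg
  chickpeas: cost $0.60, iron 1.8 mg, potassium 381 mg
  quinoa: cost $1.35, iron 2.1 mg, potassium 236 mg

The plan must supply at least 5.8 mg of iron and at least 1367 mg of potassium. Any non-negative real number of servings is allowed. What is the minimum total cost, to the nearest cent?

$2.01

Two binding constraints pin down two serving amounts, so the optimal mix uses at most two foods. The candidates are each food alone (scaled to the tighter of iron/potassium) and each pair with both constraints tight.
sweet potato only: max(5.8/0.7, 1367/562) = 8.286 servings → $3.73.
chickpeas only: max(5.8/1.8, 1367/381) = 3.588 servings → $2.15.
quinoa only: max(5.8/2.1, 1367/236) = 5.792 servings → $7.82.
sweet potato + chickpeas with both tight: 0.3367 servings and 3.091 servings → $2.01.
sweet potato + quinoa with both tight: 1.48 servings and 2.269 servings → $3.73.
chickpeas + quinoa: the both-tight solution has a negative serving — not a feasible corner.
Cheapest feasible corner: $2.01.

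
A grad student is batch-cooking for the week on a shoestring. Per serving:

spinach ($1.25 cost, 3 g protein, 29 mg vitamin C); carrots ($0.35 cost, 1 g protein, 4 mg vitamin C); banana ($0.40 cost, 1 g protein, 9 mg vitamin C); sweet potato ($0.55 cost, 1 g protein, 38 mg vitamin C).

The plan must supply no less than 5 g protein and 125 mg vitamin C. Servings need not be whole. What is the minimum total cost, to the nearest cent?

The cheapest plan sits at a corner of the feasible region — with two constraints it uses at most two foods.
spinach only: max(5/3, 125/29) = 4.31 servings → $5.39.
carrots only: max(5/1, 125/4) = 31.25 servings → $10.94.
banana only: max(5/1, 125/9) = 13.89 servings → $5.56.
sweet potato only: max(5/1, 125/38) = 5 servings → $2.75.
spinach + carrots: the both-tight solution has a negative serving — not a feasible corner.
spinach + banana with both targets exact would need a negative amount; discard.
spinach + sweet potato with both tight: 0.7647 servings and 2.706 servings → $2.44.
carrots + banana with both targets exact would need a negative amount; discard.
carrots + sweet potato with both tight: 1.912 servings and 3.088 servings → $2.37.
banana + sweet potato with both tight: 2.241 servings and 2.759 servings → $2.41.
Cheapest feasible corner: $2.37.

$2.37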